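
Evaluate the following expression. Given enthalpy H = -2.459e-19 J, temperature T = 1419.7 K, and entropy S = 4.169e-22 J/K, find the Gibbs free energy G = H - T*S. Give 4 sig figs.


Step 1: T*S = 1419.7 * 4.169e-22 = 5.919e-19 J
Step 2: G = H - T*S = -2.459e-19 - 5.919e-19
Step 3: G = -8.378e-19 J

-8.378e-19


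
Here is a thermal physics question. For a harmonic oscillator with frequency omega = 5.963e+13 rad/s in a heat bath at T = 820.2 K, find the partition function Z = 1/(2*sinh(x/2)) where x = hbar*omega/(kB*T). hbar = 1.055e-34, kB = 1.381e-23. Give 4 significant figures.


Step 1: Compute x = hbar*omega/(kB*T) = 1.055e-34*5.963e+13/(1.381e-23*820.2) = 0.5554
Step 2: x/2 = 0.2777
Step 3: sinh(x/2) = 0.2813
Step 4: Z = 1/(2*0.2813) = 1.778

1.778


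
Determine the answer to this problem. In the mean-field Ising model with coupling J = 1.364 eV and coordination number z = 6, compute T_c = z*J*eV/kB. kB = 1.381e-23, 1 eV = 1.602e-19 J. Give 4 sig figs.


Step 1: z*J = 6*1.364 = 8.184 eV
Step 2: Convert to Joules: 8.184*1.602e-19 = 1.311e-18 J
Step 3: T_c = 1.311e-18 / 1.381e-23 = 9.494e+04 K

9.494e+04


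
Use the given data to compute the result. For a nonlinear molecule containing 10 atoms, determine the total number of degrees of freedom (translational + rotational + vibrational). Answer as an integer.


Step 1: Translational DOF = 3
Step 2: Rotational DOF (nonlinear) = 3
Step 3: Vibrational DOF = 3*10 - 6 = 24
Step 4: Total = 3 + 3 + 24 = 30

30


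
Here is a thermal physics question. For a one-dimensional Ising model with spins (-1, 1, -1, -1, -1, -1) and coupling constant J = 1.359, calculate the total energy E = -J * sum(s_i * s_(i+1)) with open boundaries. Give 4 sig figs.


Step 1: Nearest-neighbor products: -1, -1, 1, 1, 1
Step 2: Sum of products = 1
Step 3: E = -1.359 * 1 = -1.359

-1.359


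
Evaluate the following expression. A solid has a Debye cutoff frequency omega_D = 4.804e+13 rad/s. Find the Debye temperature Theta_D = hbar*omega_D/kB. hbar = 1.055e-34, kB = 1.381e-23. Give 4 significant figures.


Step 1: hbar*omega_D = 1.055e-34 * 4.804e+13 = 5.068e-21 J
Step 2: Theta_D = 5.068e-21 / 1.381e-23
Step 3: Theta_D = 367 K

367


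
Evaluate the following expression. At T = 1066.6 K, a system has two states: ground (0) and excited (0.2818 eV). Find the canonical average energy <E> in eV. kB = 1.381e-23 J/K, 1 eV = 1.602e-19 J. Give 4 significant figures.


Step 1: beta*E = 0.2818*1.602e-19/(1.381e-23*1066.6) = 3.065
Step 2: exp(-beta*E) = 0.04666
Step 3: <E> = 0.2818*0.04666/(1+0.04666) = 0.01256 eV

0.01256


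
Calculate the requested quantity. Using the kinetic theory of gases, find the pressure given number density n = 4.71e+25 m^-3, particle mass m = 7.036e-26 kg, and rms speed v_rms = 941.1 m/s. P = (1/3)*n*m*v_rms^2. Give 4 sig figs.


Step 1: v_rms^2 = 941.1^2 = 8.857e+05
Step 2: n*m = 4.71e+25*7.036e-26 = 3.314
Step 3: P = (1/3)*3.314*8.857e+05 = 9.784e+05 Pa

9.784e+05


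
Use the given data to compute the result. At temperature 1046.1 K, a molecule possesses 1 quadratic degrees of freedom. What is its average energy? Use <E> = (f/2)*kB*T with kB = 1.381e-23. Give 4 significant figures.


Step 1: f/2 = 1/2 = 0.5
Step 2: kB*T = 1.381e-23 * 1046.1 = 1.445e-20
Step 3: <E> = 0.5 * 1.445e-20 = 7.223e-21 J

7.223e-21


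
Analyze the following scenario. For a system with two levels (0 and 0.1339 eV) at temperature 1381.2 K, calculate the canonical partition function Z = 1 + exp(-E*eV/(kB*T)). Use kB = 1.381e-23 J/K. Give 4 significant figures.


Step 1: Compute beta*E = E*eV/(kB*T) = 0.1339*1.602e-19/(1.381e-23*1381.2) = 1.125
Step 2: exp(-beta*E) = exp(-1.125) = 0.3248
Step 3: Z = 1 + 0.3248 = 1.325

1.325


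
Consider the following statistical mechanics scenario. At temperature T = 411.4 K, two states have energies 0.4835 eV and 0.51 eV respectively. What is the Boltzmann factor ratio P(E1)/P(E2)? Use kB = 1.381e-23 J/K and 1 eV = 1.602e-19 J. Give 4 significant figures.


Step 1: Compute energy difference dE = E1 - E2 = 0.4835 - 0.51 = -0.0265 eV
Step 2: Convert to Joules: dE_J = -0.0265 * 1.602e-19 = -4.245e-21 J
Step 3: Compute exponent = -dE_J / (kB * T) = -(-4.245e-21) / (1.381e-23 * 411.4) = 0.7472
Step 4: P(E1)/P(E2) = exp(0.7472) = 2.111

2.111


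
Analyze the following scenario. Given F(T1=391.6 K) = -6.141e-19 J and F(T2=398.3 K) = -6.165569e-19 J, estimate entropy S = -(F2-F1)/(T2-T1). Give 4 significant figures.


Step 1: dF = F2 - F1 = -6.165569e-19 - (-6.141e-19) = -2.4569e-21 J
Step 2: dT = T2 - T1 = 398.3 - 391.6 = 6.7 K
Step 3: S = -dF/dT = -(-2.4569e-21)/6.7 = 3.667e-22 J/K

3.667e-22


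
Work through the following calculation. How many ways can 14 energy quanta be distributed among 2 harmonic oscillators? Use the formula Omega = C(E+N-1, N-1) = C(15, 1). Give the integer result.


Step 1: Use binomial coefficient C(15, 1)
Step 2: Numerator = 15! / 14!
Step 3: Denominator = 1!
Step 4: Omega = 15

15


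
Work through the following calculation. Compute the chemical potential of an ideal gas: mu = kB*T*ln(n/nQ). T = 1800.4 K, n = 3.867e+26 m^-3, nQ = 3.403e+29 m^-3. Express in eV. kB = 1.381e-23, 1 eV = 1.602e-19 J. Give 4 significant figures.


Step 1: n/nQ = 3.867e+26/3.403e+29 = 0.001136
Step 2: ln(n/nQ) = -6.78
Step 3: mu = kB*T*ln(n/nQ) = 2.486e-20*-6.78 = -1.686e-19 J
Step 4: Convert to eV: -1.686e-19/1.602e-19 = -1.052 eV

-1.052


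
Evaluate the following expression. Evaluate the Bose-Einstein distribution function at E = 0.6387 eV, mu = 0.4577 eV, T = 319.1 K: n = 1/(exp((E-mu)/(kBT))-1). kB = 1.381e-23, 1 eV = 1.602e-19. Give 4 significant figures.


Step 1: (E - mu) = 0.181 eV
Step 2: x = (E-mu)*eV/(kB*T) = 0.181*1.602e-19/(1.381e-23*319.1) = 6.58
Step 3: exp(x) = 720.5
Step 4: n = 1/(exp(x)-1) = 0.00139

0.00139


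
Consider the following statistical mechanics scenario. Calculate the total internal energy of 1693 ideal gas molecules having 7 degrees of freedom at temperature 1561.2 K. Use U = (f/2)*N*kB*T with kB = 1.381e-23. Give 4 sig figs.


Step 1: f/2 = 7/2 = 3.5
Step 2: N*kB*T = 1693*1.381e-23*1561.2 = 3.65e-17
Step 3: U = 3.5 * 3.65e-17 = 1.278e-16 J

1.278e-16


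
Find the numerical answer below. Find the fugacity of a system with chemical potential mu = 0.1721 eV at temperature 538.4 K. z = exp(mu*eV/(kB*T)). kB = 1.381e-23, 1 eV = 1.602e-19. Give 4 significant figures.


Step 1: Convert mu to Joules: 0.1721*1.602e-19 = 2.757e-20 J
Step 2: kB*T = 1.381e-23*538.4 = 7.435e-21 J
Step 3: mu/(kB*T) = 3.708
Step 4: z = exp(3.708) = 40.77

40.77


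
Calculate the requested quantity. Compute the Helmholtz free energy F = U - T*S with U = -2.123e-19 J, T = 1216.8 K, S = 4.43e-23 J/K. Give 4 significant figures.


Step 1: T*S = 1216.8 * 4.43e-23 = 5.39e-20 J
Step 2: F = U - T*S = -2.123e-19 - 5.39e-20
Step 3: F = -2.662e-19 J

-2.662e-19


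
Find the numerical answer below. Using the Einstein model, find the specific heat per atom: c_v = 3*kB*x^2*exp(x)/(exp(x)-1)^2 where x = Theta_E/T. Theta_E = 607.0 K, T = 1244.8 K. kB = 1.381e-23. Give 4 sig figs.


Step 1: x = Theta_E/T = 607.0/1244.8 = 0.4876
Step 2: x^2 = 0.2378
Step 3: exp(x) = 1.628
Step 4: c_v = 3*1.381e-23*0.2378*1.628/(1.628-1)^2 = 4.062e-23

4.062e-23


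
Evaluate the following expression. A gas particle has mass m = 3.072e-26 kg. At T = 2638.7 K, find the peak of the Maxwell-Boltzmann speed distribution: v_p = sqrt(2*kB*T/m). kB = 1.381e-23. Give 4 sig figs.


Step 1: Numerator = 2*kB*T = 2*1.381e-23*2638.7 = 7.288e-20
Step 2: Ratio = 7.288e-20 / 3.072e-26 = 2.372e+06
Step 3: v_p = sqrt(2.372e+06) = 1540 m/s

1540


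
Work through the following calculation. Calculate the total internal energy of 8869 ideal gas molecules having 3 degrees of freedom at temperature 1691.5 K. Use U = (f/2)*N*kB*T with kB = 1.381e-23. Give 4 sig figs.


Step 1: f/2 = 3/2 = 1.5
Step 2: N*kB*T = 8869*1.381e-23*1691.5 = 2.072e-16
Step 3: U = 1.5 * 2.072e-16 = 3.108e-16 J

3.108e-16


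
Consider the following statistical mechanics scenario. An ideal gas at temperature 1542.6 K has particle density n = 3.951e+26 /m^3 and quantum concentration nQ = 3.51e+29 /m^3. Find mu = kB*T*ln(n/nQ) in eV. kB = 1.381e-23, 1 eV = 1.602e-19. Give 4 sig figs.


Step 1: n/nQ = 3.951e+26/3.51e+29 = 0.001126
Step 2: ln(n/nQ) = -6.789
Step 3: mu = kB*T*ln(n/nQ) = 2.13e-20*-6.789 = -1.446e-19 J
Step 4: Convert to eV: -1.446e-19/1.602e-19 = -0.9029 eV

-0.9029


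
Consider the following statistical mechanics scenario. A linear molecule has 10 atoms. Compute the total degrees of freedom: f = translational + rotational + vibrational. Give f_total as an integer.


Step 1: Translational DOF = 3
Step 2: Rotational DOF (linear) = 2
Step 3: Vibrational DOF = 3*10 - 5 = 25
Step 4: Total = 3 + 2 + 25 = 30

30


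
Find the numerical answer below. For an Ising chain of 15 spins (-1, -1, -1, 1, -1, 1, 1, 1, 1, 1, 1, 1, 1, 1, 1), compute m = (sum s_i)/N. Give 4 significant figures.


Step 1: Count up spins (+1): 11, down spins (-1): 4
Step 2: Total magnetization M = 11 - 4 = 7
Step 3: m = M/N = 7/15 = 0.4667

0.4667


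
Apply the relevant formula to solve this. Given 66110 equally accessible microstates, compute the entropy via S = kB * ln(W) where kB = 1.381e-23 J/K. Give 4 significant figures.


Step 1: ln(W) = ln(66110) = 11.1
Step 2: S = kB * ln(W) = 1.381e-23 * 11.1
Step 3: S = 1.533e-22 J/K

1.533e-22


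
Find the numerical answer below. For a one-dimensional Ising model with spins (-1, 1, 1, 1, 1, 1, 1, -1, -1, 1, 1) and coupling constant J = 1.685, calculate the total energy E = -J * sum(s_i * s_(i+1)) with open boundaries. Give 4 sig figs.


Step 1: Nearest-neighbor products: -1, 1, 1, 1, 1, 1, -1, 1, -1, 1
Step 2: Sum of products = 4
Step 3: E = -1.685 * 4 = -6.74

-6.74


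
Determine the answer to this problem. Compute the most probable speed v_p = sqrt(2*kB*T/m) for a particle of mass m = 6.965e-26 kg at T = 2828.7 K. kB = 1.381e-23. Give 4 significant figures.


Step 1: Numerator = 2*kB*T = 2*1.381e-23*2828.7 = 7.813e-20
Step 2: Ratio = 7.813e-20 / 6.965e-26 = 1.122e+06
Step 3: v_p = sqrt(1.122e+06) = 1059 m/s

1059


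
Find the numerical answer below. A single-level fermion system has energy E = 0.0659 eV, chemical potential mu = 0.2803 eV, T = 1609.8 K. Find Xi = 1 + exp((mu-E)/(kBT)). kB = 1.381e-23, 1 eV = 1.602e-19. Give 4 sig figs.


Step 1: (mu - E) = 0.2803 - 0.0659 = 0.2144 eV
Step 2: x = (mu-E)*eV/(kB*T) = 0.2144*1.602e-19/(1.381e-23*1609.8) = 1.545
Step 3: exp(x) = 4.688
Step 4: Xi = 1 + 4.688 = 5.688

5.688


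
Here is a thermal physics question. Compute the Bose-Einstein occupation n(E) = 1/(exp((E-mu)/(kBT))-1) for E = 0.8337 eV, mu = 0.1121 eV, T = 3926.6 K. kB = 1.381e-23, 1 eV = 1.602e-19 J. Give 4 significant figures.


Step 1: (E - mu) = 0.7216 eV
Step 2: x = (E-mu)*eV/(kB*T) = 0.7216*1.602e-19/(1.381e-23*3926.6) = 2.132
Step 3: exp(x) = 8.43
Step 4: n = 1/(exp(x)-1) = 0.1346

0.1346


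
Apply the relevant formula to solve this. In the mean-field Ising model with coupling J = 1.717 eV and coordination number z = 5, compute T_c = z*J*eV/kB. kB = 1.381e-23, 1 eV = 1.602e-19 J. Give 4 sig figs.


Step 1: z*J = 5*1.717 = 8.585 eV
Step 2: Convert to Joules: 8.585*1.602e-19 = 1.375e-18 J
Step 3: T_c = 1.375e-18 / 1.381e-23 = 9.959e+04 K

9.959e+04


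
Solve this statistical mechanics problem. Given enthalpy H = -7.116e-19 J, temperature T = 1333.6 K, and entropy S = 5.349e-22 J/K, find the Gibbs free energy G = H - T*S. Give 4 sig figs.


Step 1: T*S = 1333.6 * 5.349e-22 = 7.133e-19 J
Step 2: G = H - T*S = -7.116e-19 - 7.133e-19
Step 3: G = -1.425e-18 J

-1.425e-18


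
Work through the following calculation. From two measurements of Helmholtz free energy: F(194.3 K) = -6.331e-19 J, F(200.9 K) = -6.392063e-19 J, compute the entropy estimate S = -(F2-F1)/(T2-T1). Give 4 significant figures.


Step 1: dF = F2 - F1 = -6.392063e-19 - (-6.331e-19) = -6.1063e-21 J
Step 2: dT = T2 - T1 = 200.9 - 194.3 = 6.6 K
Step 3: S = -dF/dT = -(-6.1063e-21)/6.6 = 9.252e-22 J/K

9.252e-22


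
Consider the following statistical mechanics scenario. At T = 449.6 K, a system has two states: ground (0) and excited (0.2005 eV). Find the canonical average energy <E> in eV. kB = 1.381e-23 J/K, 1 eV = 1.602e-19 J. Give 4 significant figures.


Step 1: beta*E = 0.2005*1.602e-19/(1.381e-23*449.6) = 5.173
Step 2: exp(-beta*E) = 0.005667
Step 3: <E> = 0.2005*0.005667/(1+0.005667) = 0.00113 eV

0.00113


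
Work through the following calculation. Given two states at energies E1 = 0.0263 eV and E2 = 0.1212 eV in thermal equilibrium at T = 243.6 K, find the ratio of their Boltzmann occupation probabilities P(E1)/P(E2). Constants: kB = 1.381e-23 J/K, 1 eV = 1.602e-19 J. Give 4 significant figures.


Step 1: Compute energy difference dE = E1 - E2 = 0.0263 - 0.1212 = -0.0949 eV
Step 2: Convert to Joules: dE_J = -0.0949 * 1.602e-19 = -1.52e-20 J
Step 3: Compute exponent = -dE_J / (kB * T) = -(-1.52e-20) / (1.381e-23 * 243.6) = 4.519
Step 4: P(E1)/P(E2) = exp(4.519) = 91.76

91.76


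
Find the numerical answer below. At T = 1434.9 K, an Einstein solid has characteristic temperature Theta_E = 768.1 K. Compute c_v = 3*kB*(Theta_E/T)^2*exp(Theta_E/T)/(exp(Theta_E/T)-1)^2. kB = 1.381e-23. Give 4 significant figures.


Step 1: x = Theta_E/T = 768.1/1434.9 = 0.5353
Step 2: x^2 = 0.2865
Step 3: exp(x) = 1.708
Step 4: c_v = 3*1.381e-23*0.2865*1.708/(1.708-1)^2 = 4.045e-23

4.045e-23


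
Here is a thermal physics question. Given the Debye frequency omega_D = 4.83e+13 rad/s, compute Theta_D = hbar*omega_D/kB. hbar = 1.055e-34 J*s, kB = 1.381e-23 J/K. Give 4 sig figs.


Step 1: hbar*omega_D = 1.055e-34 * 4.83e+13 = 5.096e-21 J
Step 2: Theta_D = 5.096e-21 / 1.381e-23
Step 3: Theta_D = 369 K

369


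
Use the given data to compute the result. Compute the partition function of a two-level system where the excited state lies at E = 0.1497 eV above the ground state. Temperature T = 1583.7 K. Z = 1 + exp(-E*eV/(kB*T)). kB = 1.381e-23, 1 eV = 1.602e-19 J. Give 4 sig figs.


Step 1: Compute beta*E = E*eV/(kB*T) = 0.1497*1.602e-19/(1.381e-23*1583.7) = 1.097
Step 2: exp(-beta*E) = exp(-1.097) = 0.334
Step 3: Z = 1 + 0.334 = 1.334

1.334


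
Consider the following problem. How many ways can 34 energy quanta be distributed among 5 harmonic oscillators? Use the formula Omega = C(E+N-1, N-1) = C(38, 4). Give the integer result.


Step 1: Use binomial coefficient C(38, 4)
Step 2: Numerator = 38! / 34!
Step 3: Denominator = 4!
Step 4: Omega = 73815

73815


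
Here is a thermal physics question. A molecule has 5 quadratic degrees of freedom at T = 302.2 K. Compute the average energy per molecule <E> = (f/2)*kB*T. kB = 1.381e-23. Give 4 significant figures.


Step 1: f/2 = 5/2 = 2.5
Step 2: kB*T = 1.381e-23 * 302.2 = 4.173e-21
Step 3: <E> = 2.5 * 4.173e-21 = 1.043e-20 J

1.043e-20


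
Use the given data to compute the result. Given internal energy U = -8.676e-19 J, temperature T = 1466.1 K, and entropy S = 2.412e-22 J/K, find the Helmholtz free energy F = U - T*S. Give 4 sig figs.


Step 1: T*S = 1466.1 * 2.412e-22 = 3.536e-19 J
Step 2: F = U - T*S = -8.676e-19 - 3.536e-19
Step 3: F = -1.221e-18 J

-1.221e-18


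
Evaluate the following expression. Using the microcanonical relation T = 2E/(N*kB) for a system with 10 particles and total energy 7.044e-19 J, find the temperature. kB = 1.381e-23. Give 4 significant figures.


Step 1: Numerator = 2*E = 2*7.044e-19 = 1.409e-18 J
Step 2: Denominator = N*kB = 10*1.381e-23 = 1.381e-22
Step 3: T = 1.409e-18 / 1.381e-22 = 1.02e+04 K

1.02e+04


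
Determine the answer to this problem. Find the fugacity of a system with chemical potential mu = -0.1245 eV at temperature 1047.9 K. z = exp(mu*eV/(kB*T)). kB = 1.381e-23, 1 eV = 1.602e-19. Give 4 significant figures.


Step 1: Convert mu to Joules: -0.1245*1.602e-19 = -1.994e-20 J
Step 2: kB*T = 1.381e-23*1047.9 = 1.447e-20 J
Step 3: mu/(kB*T) = -1.378
Step 4: z = exp(-1.378) = 0.252

0.252


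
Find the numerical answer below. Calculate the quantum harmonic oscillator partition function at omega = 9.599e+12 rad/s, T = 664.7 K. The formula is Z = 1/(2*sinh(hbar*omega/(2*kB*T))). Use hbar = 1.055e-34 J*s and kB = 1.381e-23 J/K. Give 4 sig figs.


Step 1: Compute x = hbar*omega/(kB*T) = 1.055e-34*9.599e+12/(1.381e-23*664.7) = 0.1103
Step 2: x/2 = 0.05516
Step 3: sinh(x/2) = 0.05519
Step 4: Z = 1/(2*0.05519) = 9.06

9.06


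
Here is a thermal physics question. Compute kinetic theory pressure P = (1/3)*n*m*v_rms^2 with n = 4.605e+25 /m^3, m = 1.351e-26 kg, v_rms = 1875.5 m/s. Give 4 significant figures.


Step 1: v_rms^2 = 1875.5^2 = 3.518e+06
Step 2: n*m = 4.605e+25*1.351e-26 = 0.6221
Step 3: P = (1/3)*0.6221*3.518e+06 = 7.295e+05 Pa

7.295e+05


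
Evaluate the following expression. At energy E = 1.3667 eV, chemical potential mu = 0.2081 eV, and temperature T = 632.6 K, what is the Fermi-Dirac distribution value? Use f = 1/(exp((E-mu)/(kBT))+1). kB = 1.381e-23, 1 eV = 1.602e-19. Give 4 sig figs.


Step 1: (E - mu) = 1.3667 - 0.2081 = 1.159 eV
Step 2: Convert: (E-mu)*eV = 1.856e-19 J
Step 3: x = (E-mu)*eV/(kB*T) = 21.25
Step 4: f = 1/(exp(21.25)+1) = 5.93e-10

5.93e-10


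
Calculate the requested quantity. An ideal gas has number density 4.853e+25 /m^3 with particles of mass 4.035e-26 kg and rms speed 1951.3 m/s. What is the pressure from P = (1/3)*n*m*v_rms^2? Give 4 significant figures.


Step 1: v_rms^2 = 1951.3^2 = 3.808e+06
Step 2: n*m = 4.853e+25*4.035e-26 = 1.958
Step 3: P = (1/3)*1.958*3.808e+06 = 2.485e+06 Pa

2.485e+06


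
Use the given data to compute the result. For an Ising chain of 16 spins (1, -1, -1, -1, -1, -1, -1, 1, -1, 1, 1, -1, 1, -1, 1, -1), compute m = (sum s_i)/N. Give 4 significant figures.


Step 1: Count up spins (+1): 6, down spins (-1): 10
Step 2: Total magnetization M = 6 - 10 = -4
Step 3: m = M/N = -4/16 = -0.25

-0.25


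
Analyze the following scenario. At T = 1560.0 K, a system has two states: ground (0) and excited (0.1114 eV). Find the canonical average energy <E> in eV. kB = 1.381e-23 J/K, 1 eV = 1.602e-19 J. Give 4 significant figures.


Step 1: beta*E = 0.1114*1.602e-19/(1.381e-23*1560.0) = 0.8284
Step 2: exp(-beta*E) = 0.4368
Step 3: <E> = 0.1114*0.4368/(1+0.4368) = 0.03386 eV

0.03386


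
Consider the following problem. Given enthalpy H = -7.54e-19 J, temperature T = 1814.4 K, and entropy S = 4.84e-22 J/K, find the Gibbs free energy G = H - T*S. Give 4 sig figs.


Step 1: T*S = 1814.4 * 4.84e-22 = 8.782e-19 J
Step 2: G = H - T*S = -7.54e-19 - 8.782e-19
Step 3: G = -1.632e-18 J

-1.632e-18


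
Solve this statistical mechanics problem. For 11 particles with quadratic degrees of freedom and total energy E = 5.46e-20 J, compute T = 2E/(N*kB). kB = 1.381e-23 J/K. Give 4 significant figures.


Step 1: Numerator = 2*E = 2*5.46e-20 = 1.092e-19 J
Step 2: Denominator = N*kB = 11*1.381e-23 = 1.519e-22
Step 3: T = 1.092e-19 / 1.519e-22 = 718.8 K

718.8


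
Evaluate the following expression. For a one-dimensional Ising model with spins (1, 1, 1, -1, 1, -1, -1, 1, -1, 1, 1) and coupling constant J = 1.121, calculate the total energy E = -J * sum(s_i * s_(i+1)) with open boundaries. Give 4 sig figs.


Step 1: Nearest-neighbor products: 1, 1, -1, -1, -1, 1, -1, -1, -1, 1
Step 2: Sum of products = -2
Step 3: E = -1.121 * -2 = 2.242

2.242


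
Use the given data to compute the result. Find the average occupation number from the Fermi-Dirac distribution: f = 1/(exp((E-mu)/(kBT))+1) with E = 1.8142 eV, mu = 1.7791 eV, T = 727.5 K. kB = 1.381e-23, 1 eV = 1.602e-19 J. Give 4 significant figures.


Step 1: (E - mu) = 1.8142 - 1.7791 = 0.0351 eV
Step 2: Convert: (E-mu)*eV = 5.623e-21 J
Step 3: x = (E-mu)*eV/(kB*T) = 0.5597
Step 4: f = 1/(exp(0.5597)+1) = 0.3636

0.3636


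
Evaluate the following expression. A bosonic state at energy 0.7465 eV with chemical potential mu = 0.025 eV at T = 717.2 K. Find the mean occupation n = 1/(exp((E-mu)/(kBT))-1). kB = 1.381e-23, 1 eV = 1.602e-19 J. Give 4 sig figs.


Step 1: (E - mu) = 0.7215 eV
Step 2: x = (E-mu)*eV/(kB*T) = 0.7215*1.602e-19/(1.381e-23*717.2) = 11.67
Step 3: exp(x) = 1.17e+05
Step 4: n = 1/(exp(x)-1) = 8.548e-06

8.548e-06


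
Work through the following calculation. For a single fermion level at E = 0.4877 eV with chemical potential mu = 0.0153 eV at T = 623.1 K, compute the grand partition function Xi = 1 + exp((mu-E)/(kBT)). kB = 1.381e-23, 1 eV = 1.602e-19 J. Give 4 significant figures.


Step 1: (mu - E) = 0.0153 - 0.4877 = -0.4724 eV
Step 2: x = (mu-E)*eV/(kB*T) = -0.4724*1.602e-19/(1.381e-23*623.1) = -8.795
Step 3: exp(x) = 0.0001515
Step 4: Xi = 1 + 0.0001515 = 1

1


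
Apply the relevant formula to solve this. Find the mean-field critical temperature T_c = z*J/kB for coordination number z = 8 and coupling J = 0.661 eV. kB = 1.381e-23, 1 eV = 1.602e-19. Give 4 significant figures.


Step 1: z*J = 8*0.661 = 5.288 eV
Step 2: Convert to Joules: 5.288*1.602e-19 = 8.471e-19 J
Step 3: T_c = 8.471e-19 / 1.381e-23 = 6.134e+04 K

6.134e+04


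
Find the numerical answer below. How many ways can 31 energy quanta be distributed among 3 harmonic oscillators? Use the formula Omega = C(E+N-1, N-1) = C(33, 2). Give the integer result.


Step 1: Use binomial coefficient C(33, 2)
Step 2: Numerator = 33! / 31!
Step 3: Denominator = 2!
Step 4: Omega = 528

528


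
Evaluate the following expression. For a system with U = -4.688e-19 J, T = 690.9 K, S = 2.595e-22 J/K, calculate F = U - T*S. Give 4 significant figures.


Step 1: T*S = 690.9 * 2.595e-22 = 1.793e-19 J
Step 2: F = U - T*S = -4.688e-19 - 1.793e-19
Step 3: F = -6.481e-19 J

-6.481e-19


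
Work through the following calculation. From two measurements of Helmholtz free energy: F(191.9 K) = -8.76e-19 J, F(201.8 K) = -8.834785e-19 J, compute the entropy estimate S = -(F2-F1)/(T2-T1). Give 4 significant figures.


Step 1: dF = F2 - F1 = -8.834785e-19 - (-8.76e-19) = -7.4785e-21 J
Step 2: dT = T2 - T1 = 201.8 - 191.9 = 9.9 K
Step 3: S = -dF/dT = -(-7.4785e-21)/9.9 = 7.554e-22 J/K

7.554e-22


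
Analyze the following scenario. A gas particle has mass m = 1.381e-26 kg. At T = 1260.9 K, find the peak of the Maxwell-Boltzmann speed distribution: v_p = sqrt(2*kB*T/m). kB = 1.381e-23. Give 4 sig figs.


Step 1: Numerator = 2*kB*T = 2*1.381e-23*1260.9 = 3.483e-20
Step 2: Ratio = 3.483e-20 / 1.381e-26 = 2.522e+06
Step 3: v_p = sqrt(2.522e+06) = 1588 m/s

1588


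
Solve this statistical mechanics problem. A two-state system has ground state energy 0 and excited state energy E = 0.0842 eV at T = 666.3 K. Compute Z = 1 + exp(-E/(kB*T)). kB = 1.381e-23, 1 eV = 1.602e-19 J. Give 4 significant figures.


Step 1: Compute beta*E = E*eV/(kB*T) = 0.0842*1.602e-19/(1.381e-23*666.3) = 1.466
Step 2: exp(-beta*E) = exp(-1.466) = 0.2309
Step 3: Z = 1 + 0.2309 = 1.231

1.231


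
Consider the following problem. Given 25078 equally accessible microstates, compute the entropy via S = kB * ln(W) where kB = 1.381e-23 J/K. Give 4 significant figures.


Step 1: ln(W) = ln(25078) = 10.13
Step 2: S = kB * ln(W) = 1.381e-23 * 10.13
Step 3: S = 1.399e-22 J/K

1.399e-22


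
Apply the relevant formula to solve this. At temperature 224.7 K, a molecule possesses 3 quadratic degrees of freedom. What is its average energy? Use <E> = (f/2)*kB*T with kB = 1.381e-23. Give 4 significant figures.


Step 1: f/2 = 3/2 = 1.5
Step 2: kB*T = 1.381e-23 * 224.7 = 3.103e-21
Step 3: <E> = 1.5 * 3.103e-21 = 4.655e-21 J

4.655e-21


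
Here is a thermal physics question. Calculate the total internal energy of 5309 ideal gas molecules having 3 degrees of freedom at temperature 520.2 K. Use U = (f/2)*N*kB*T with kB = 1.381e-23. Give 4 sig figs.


Step 1: f/2 = 3/2 = 1.5
Step 2: N*kB*T = 5309*1.381e-23*520.2 = 3.814e-17
Step 3: U = 1.5 * 3.814e-17 = 5.721e-17 J

5.721e-17


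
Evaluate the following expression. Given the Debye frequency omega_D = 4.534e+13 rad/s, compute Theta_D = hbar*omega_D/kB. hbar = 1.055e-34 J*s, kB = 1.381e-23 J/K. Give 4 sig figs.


Step 1: hbar*omega_D = 1.055e-34 * 4.534e+13 = 4.783e-21 J
Step 2: Theta_D = 4.783e-21 / 1.381e-23
Step 3: Theta_D = 346.4 K

346.4


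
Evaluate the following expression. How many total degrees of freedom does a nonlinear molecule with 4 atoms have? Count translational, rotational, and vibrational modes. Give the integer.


Step 1: Translational DOF = 3
Step 2: Rotational DOF (nonlinear) = 3
Step 3: Vibrational DOF = 3*4 - 6 = 6
Step 4: Total = 3 + 3 + 6 = 12

12


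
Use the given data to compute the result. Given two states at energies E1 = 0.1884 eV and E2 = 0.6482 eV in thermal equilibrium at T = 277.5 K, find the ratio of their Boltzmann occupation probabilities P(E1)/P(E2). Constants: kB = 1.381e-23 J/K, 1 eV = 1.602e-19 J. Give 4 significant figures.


Step 1: Compute energy difference dE = E1 - E2 = 0.1884 - 0.6482 = -0.4598 eV
Step 2: Convert to Joules: dE_J = -0.4598 * 1.602e-19 = -7.366e-20 J
Step 3: Compute exponent = -dE_J / (kB * T) = -(-7.366e-20) / (1.381e-23 * 277.5) = 19.22
Step 4: P(E1)/P(E2) = exp(19.22) = 2.226e+08

2.226e+08


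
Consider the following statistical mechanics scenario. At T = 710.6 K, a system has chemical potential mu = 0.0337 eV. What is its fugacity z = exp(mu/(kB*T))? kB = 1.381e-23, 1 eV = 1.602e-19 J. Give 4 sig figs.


Step 1: Convert mu to Joules: 0.0337*1.602e-19 = 5.399e-21 J
Step 2: kB*T = 1.381e-23*710.6 = 9.813e-21 J
Step 3: mu/(kB*T) = 0.5501
Step 4: z = exp(0.5501) = 1.733

1.733


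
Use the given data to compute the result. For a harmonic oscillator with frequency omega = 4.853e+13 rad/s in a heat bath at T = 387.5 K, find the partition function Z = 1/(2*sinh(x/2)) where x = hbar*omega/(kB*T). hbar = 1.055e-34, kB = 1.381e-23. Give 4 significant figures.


Step 1: Compute x = hbar*omega/(kB*T) = 1.055e-34*4.853e+13/(1.381e-23*387.5) = 0.9567
Step 2: x/2 = 0.4784
Step 3: sinh(x/2) = 0.4968
Step 4: Z = 1/(2*0.4968) = 1.006

1.006


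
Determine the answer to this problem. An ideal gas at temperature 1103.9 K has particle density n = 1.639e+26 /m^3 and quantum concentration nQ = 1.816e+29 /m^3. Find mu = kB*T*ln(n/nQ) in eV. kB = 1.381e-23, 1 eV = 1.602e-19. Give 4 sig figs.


Step 1: n/nQ = 1.639e+26/1.816e+29 = 0.0009025
Step 2: ln(n/nQ) = -7.01
Step 3: mu = kB*T*ln(n/nQ) = 1.524e-20*-7.01 = -1.069e-19 J
Step 4: Convert to eV: -1.069e-19/1.602e-19 = -0.6671 eV

-0.6671


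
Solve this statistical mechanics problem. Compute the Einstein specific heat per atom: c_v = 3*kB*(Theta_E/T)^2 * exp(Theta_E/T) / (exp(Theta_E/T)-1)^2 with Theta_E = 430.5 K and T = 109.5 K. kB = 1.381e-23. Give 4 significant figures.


Step 1: x = Theta_E/T = 430.5/109.5 = 3.932
Step 2: x^2 = 15.46
Step 3: exp(x) = 50.98
Step 4: c_v = 3*1.381e-23*15.46*50.98/(50.98-1)^2 = 1.307e-23

1.307e-23


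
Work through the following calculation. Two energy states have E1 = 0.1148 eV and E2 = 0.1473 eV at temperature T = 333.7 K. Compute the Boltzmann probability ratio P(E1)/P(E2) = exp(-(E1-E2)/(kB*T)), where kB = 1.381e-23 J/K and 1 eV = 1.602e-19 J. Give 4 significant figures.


Step 1: Compute energy difference dE = E1 - E2 = 0.1148 - 0.1473 = -0.0325 eV
Step 2: Convert to Joules: dE_J = -0.0325 * 1.602e-19 = -5.206e-21 J
Step 3: Compute exponent = -dE_J / (kB * T) = -(-5.206e-21) / (1.381e-23 * 333.7) = 1.13
Step 4: P(E1)/P(E2) = exp(1.13) = 3.095

3.095


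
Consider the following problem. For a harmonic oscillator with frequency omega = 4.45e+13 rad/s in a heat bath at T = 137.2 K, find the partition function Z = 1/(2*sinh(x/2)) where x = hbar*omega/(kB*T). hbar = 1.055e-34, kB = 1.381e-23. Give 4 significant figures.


Step 1: Compute x = hbar*omega/(kB*T) = 1.055e-34*4.45e+13/(1.381e-23*137.2) = 2.478
Step 2: x/2 = 1.239
Step 3: sinh(x/2) = 1.581
Step 4: Z = 1/(2*1.581) = 0.3162

0.3162


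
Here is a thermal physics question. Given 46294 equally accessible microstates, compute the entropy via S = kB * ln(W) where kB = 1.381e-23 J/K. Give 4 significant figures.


Step 1: ln(W) = ln(46294) = 10.74
Step 2: S = kB * ln(W) = 1.381e-23 * 10.74
Step 3: S = 1.484e-22 J/K

1.484e-22


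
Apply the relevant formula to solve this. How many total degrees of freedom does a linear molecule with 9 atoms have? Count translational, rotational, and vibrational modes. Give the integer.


Step 1: Translational DOF = 3
Step 2: Rotational DOF (linear) = 2
Step 3: Vibrational DOF = 3*9 - 5 = 22
Step 4: Total = 3 + 2 + 22 = 27

27


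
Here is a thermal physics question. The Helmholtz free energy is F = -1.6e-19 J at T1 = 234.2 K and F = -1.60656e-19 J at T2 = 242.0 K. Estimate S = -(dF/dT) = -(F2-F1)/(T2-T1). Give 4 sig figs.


Step 1: dF = F2 - F1 = -1.60656e-19 - (-1.6e-19) = -6.56e-22 J
Step 2: dT = T2 - T1 = 242.0 - 234.2 = 7.8 K
Step 3: S = -dF/dT = -(-6.56e-22)/7.8 = 8.41e-23 J/K

8.41e-23


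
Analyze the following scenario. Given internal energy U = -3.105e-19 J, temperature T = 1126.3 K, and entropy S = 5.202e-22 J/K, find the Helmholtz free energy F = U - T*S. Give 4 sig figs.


Step 1: T*S = 1126.3 * 5.202e-22 = 5.859e-19 J
Step 2: F = U - T*S = -3.105e-19 - 5.859e-19
Step 3: F = -8.964e-19 J

-8.964e-19


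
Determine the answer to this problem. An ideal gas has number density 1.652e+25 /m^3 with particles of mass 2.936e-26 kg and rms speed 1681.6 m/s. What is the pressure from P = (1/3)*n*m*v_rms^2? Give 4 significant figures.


Step 1: v_rms^2 = 1681.6^2 = 2.828e+06
Step 2: n*m = 1.652e+25*2.936e-26 = 0.485
Step 3: P = (1/3)*0.485*2.828e+06 = 4.572e+05 Pa

4.572e+05


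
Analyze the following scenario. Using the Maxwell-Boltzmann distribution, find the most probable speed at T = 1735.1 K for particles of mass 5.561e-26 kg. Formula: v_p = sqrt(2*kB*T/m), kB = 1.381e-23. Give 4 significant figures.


Step 1: Numerator = 2*kB*T = 2*1.381e-23*1735.1 = 4.792e-20
Step 2: Ratio = 4.792e-20 / 5.561e-26 = 8.618e+05
Step 3: v_p = sqrt(8.618e+05) = 928.3 m/s

928.3


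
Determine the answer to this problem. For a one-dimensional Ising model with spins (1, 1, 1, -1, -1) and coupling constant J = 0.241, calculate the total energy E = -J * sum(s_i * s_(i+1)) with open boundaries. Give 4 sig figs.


Step 1: Nearest-neighbor products: 1, 1, -1, 1
Step 2: Sum of products = 2
Step 3: E = -0.241 * 2 = -0.482

-0.482


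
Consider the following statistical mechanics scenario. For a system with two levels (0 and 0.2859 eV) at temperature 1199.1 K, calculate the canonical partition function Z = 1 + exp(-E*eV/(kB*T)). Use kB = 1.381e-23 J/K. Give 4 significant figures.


Step 1: Compute beta*E = E*eV/(kB*T) = 0.2859*1.602e-19/(1.381e-23*1199.1) = 2.766
Step 2: exp(-beta*E) = exp(-2.766) = 0.06292
Step 3: Z = 1 + 0.06292 = 1.063

1.063


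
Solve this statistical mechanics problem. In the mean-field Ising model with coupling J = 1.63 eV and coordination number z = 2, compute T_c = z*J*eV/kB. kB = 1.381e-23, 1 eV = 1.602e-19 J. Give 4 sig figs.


Step 1: z*J = 2*1.63 = 3.26 eV
Step 2: Convert to Joules: 3.26*1.602e-19 = 5.223e-19 J
Step 3: T_c = 5.223e-19 / 1.381e-23 = 3.782e+04 K

3.782e+04


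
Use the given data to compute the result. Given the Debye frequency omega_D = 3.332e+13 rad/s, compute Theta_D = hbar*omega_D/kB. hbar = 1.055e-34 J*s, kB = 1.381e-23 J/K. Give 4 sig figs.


Step 1: hbar*omega_D = 1.055e-34 * 3.332e+13 = 3.515e-21 J
Step 2: Theta_D = 3.515e-21 / 1.381e-23
Step 3: Theta_D = 254.5 K

254.5


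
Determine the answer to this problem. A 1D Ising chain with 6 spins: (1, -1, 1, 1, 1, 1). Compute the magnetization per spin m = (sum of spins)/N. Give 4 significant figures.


Step 1: Count up spins (+1): 5, down spins (-1): 1
Step 2: Total magnetization M = 5 - 1 = 4
Step 3: m = M/N = 4/6 = 0.6667

0.6667


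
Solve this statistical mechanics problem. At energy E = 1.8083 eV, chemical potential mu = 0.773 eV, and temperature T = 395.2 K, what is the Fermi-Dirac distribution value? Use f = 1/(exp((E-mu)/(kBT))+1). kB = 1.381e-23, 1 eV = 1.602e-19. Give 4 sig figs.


Step 1: (E - mu) = 1.8083 - 0.773 = 1.035 eV
Step 2: Convert: (E-mu)*eV = 1.659e-19 J
Step 3: x = (E-mu)*eV/(kB*T) = 30.39
Step 4: f = 1/(exp(30.39)+1) = 6.341e-14

6.341e-14


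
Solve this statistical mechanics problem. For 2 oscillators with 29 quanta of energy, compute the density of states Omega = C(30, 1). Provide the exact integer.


Step 1: Use binomial coefficient C(30, 1)
Step 2: Numerator = 30! / 29!
Step 3: Denominator = 1!
Step 4: Omega = 30

30


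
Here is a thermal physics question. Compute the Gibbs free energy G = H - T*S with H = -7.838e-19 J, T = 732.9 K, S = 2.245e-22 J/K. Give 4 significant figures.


Step 1: T*S = 732.9 * 2.245e-22 = 1.645e-19 J
Step 2: G = H - T*S = -7.838e-19 - 1.645e-19
Step 3: G = -9.483e-19 J

-9.483e-19


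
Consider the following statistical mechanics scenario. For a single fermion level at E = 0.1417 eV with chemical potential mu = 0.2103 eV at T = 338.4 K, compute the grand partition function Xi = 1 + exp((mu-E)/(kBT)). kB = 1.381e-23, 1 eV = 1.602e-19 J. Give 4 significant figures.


Step 1: (mu - E) = 0.2103 - 0.1417 = 0.0686 eV
Step 2: x = (mu-E)*eV/(kB*T) = 0.0686*1.602e-19/(1.381e-23*338.4) = 2.352
Step 3: exp(x) = 10.5
Step 4: Xi = 1 + 10.5 = 11.5

11.5


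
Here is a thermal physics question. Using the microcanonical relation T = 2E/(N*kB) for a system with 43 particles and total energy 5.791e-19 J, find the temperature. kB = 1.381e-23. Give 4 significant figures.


Step 1: Numerator = 2*E = 2*5.791e-19 = 1.158e-18 J
Step 2: Denominator = N*kB = 43*1.381e-23 = 5.938e-22
Step 3: T = 1.158e-18 / 5.938e-22 = 1950 K

1950


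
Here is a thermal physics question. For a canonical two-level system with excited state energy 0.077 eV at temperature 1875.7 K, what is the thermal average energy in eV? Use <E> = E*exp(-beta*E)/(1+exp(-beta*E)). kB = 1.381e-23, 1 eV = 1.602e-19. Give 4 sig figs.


Step 1: beta*E = 0.077*1.602e-19/(1.381e-23*1875.7) = 0.4762
Step 2: exp(-beta*E) = 0.6211
Step 3: <E> = 0.077*0.6211/(1+0.6211) = 0.0295 eV

0.0295


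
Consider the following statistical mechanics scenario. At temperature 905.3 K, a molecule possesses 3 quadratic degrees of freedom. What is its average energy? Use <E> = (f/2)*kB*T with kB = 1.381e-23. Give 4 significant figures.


Step 1: f/2 = 3/2 = 1.5
Step 2: kB*T = 1.381e-23 * 905.3 = 1.25e-20
Step 3: <E> = 1.5 * 1.25e-20 = 1.875e-20 J

1.875e-20


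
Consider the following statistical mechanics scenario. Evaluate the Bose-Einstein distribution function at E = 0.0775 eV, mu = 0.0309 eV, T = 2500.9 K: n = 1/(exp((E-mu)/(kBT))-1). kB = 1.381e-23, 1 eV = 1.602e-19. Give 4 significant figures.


Step 1: (E - mu) = 0.0466 eV
Step 2: x = (E-mu)*eV/(kB*T) = 0.0466*1.602e-19/(1.381e-23*2500.9) = 0.2162
Step 3: exp(x) = 1.241
Step 4: n = 1/(exp(x)-1) = 4.144

4.144


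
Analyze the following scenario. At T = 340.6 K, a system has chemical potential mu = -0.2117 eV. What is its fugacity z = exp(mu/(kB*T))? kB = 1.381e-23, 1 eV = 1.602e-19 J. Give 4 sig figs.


Step 1: Convert mu to Joules: -0.2117*1.602e-19 = -3.391e-20 J
Step 2: kB*T = 1.381e-23*340.6 = 4.704e-21 J
Step 3: mu/(kB*T) = -7.21
Step 4: z = exp(-7.21) = 0.000739

0.000739


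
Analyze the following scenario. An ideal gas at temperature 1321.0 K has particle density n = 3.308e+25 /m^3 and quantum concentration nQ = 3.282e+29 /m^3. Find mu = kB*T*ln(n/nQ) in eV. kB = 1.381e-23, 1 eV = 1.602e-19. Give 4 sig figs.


Step 1: n/nQ = 3.308e+25/3.282e+29 = 0.0001008
Step 2: ln(n/nQ) = -9.202
Step 3: mu = kB*T*ln(n/nQ) = 1.824e-20*-9.202 = -1.679e-19 J
Step 4: Convert to eV: -1.679e-19/1.602e-19 = -1.048 eV

-1.048


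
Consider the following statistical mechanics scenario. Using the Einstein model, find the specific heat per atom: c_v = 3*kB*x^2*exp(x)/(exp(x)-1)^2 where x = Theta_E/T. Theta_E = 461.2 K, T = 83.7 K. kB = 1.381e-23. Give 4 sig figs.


Step 1: x = Theta_E/T = 461.2/83.7 = 5.51
Step 2: x^2 = 30.36
Step 3: exp(x) = 247.2
Step 4: c_v = 3*1.381e-23*30.36*247.2/(247.2-1)^2 = 5.13e-24

5.13e-24


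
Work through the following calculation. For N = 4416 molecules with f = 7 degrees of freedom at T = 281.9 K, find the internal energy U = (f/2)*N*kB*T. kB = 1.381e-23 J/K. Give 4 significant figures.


Step 1: f/2 = 7/2 = 3.5
Step 2: N*kB*T = 4416*1.381e-23*281.9 = 1.719e-17
Step 3: U = 3.5 * 1.719e-17 = 6.017e-17 J

6.017e-17


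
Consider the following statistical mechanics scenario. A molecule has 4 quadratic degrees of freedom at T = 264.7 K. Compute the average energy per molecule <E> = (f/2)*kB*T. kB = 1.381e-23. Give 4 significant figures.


Step 1: f/2 = 4/2 = 2
Step 2: kB*T = 1.381e-23 * 264.7 = 3.656e-21
Step 3: <E> = 2 * 3.656e-21 = 7.311e-21 J

7.311e-21


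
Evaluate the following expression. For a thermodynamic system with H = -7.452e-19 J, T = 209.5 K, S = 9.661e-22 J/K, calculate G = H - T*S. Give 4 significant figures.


Step 1: T*S = 209.5 * 9.661e-22 = 2.024e-19 J
Step 2: G = H - T*S = -7.452e-19 - 2.024e-19
Step 3: G = -9.476e-19 J

-9.476e-19


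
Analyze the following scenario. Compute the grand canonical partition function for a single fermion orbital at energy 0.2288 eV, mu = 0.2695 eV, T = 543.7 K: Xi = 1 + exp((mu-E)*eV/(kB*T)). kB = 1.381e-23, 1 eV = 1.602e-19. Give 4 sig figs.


Step 1: (mu - E) = 0.2695 - 0.2288 = 0.0407 eV
Step 2: x = (mu-E)*eV/(kB*T) = 0.0407*1.602e-19/(1.381e-23*543.7) = 0.8684
Step 3: exp(x) = 2.383
Step 4: Xi = 1 + 2.383 = 3.383

3.383


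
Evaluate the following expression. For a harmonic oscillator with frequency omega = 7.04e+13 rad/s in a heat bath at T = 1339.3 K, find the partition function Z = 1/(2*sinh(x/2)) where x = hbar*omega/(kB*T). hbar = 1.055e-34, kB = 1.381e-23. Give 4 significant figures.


Step 1: Compute x = hbar*omega/(kB*T) = 1.055e-34*7.04e+13/(1.381e-23*1339.3) = 0.4016
Step 2: x/2 = 0.2008
Step 3: sinh(x/2) = 0.2021
Step 4: Z = 1/(2*0.2021) = 2.474

2.474


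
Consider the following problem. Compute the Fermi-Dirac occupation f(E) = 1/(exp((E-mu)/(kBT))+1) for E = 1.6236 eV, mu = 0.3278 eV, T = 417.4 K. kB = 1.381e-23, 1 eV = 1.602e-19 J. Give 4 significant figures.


Step 1: (E - mu) = 1.6236 - 0.3278 = 1.296 eV
Step 2: Convert: (E-mu)*eV = 2.076e-19 J
Step 3: x = (E-mu)*eV/(kB*T) = 36.01
Step 4: f = 1/(exp(36.01)+1) = 2.291e-16

2.291e-16


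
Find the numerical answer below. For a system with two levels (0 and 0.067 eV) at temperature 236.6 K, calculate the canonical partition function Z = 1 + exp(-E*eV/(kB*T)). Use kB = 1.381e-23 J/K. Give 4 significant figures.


Step 1: Compute beta*E = E*eV/(kB*T) = 0.067*1.602e-19/(1.381e-23*236.6) = 3.285
Step 2: exp(-beta*E) = exp(-3.285) = 0.03744
Step 3: Z = 1 + 0.03744 = 1.037

1.037


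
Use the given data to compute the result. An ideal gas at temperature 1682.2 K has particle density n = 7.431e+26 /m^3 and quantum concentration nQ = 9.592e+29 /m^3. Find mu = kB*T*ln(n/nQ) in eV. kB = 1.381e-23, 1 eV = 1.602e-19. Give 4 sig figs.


Step 1: n/nQ = 7.431e+26/9.592e+29 = 0.0007747
Step 2: ln(n/nQ) = -7.163
Step 3: mu = kB*T*ln(n/nQ) = 2.323e-20*-7.163 = -1.664e-19 J
Step 4: Convert to eV: -1.664e-19/1.602e-19 = -1.039 eV

-1.039


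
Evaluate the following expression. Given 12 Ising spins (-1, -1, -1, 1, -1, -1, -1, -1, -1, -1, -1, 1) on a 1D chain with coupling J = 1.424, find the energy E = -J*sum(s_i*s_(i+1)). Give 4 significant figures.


Step 1: Nearest-neighbor products: 1, 1, -1, -1, 1, 1, 1, 1, 1, 1, -1
Step 2: Sum of products = 5
Step 3: E = -1.424 * 5 = -7.12

-7.12


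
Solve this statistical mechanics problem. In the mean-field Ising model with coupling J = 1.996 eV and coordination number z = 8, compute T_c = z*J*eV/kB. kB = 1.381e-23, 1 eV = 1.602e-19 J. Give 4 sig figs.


Step 1: z*J = 8*1.996 = 15.97 eV
Step 2: Convert to Joules: 15.97*1.602e-19 = 2.558e-18 J
Step 3: T_c = 2.558e-18 / 1.381e-23 = 1.852e+05 K

1.852e+05
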